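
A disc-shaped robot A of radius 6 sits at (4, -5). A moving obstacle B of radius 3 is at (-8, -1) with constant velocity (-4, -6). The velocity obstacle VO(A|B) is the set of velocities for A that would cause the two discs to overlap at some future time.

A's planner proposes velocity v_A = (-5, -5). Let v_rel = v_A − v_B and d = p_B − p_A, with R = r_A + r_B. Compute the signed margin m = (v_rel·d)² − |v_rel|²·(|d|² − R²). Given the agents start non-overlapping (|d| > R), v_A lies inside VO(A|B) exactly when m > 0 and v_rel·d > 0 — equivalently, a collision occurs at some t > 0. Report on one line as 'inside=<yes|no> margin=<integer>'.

d = (-12, 4),  |d|² = 160;  R = 6+3 = 9,  c = 160−9² = 79
v_rel = (-1, 1),  |v_rel|² = 2;  v_rel·d = (-1)·(-12) + (1)·(4) = 16
2·t² − 32·t + 79 = 0  ⇒  m = 16² − 2·79 = 98
m = 98 > 0,  v_rel·d = 16 > 0  ⇒  inside

inside=yes margin=98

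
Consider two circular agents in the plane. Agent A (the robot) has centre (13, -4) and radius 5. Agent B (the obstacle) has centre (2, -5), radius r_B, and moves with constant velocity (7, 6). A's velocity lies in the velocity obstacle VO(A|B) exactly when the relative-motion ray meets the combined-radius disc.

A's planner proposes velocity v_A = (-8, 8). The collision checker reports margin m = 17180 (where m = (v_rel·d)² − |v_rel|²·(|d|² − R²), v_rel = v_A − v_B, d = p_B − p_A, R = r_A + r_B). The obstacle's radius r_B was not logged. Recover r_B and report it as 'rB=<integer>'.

m = 17180
d = (-11, -1);  v_rel = (-15, 2),  |v_rel|² = 229
v_rel×d = (-15)·(-1) − (2)·(-11) = 37
since m = R²·229 − 37²:  R² = (1369 + 17180) / 229 = 81
R = √81 = 9  ⇒  r_B = 9 − 5 = 4

rB=4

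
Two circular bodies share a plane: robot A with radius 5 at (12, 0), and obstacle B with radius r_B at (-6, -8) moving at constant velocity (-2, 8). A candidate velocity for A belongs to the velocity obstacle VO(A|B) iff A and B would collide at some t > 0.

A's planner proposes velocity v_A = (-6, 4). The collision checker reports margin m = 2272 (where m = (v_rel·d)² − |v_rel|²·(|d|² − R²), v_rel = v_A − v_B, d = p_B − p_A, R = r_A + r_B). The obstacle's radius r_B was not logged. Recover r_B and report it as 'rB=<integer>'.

m = 2272
d = (-18, -8);  v_rel = (-4, -4),  |v_rel|² = 32
v_rel×d = (-4)·(-8) − (-4)·(-18) = -40
since m = R²·32 − (-40)²:  R² = (1600 + 2272) / 32 = 121
R = √121 = 11  ⇒  r_B = 11 − 5 = 6

rB=6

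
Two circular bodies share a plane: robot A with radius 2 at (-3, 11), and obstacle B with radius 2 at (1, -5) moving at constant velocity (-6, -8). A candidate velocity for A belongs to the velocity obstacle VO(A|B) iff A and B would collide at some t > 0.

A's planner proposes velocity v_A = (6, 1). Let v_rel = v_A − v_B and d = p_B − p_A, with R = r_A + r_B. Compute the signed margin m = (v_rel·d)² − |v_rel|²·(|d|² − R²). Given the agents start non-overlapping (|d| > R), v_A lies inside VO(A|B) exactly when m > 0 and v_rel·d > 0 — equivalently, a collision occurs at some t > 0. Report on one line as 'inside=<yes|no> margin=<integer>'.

d = (4, -16),  |d|² = 272;  R = 2+2 = 4,  c = 272−4² = 256
v_rel = (12, 9),  |v_rel|² = 225;  v_rel·d = (12)·(4) + (9)·(-16) = -96
225·t² + 192·t + 256 = 0  ⇒  m = (-96)² − 225·256 = -48384
m = -48384 < 0,  v_rel·d = -96 < 0  ⇒  outside

inside=no margin=-48384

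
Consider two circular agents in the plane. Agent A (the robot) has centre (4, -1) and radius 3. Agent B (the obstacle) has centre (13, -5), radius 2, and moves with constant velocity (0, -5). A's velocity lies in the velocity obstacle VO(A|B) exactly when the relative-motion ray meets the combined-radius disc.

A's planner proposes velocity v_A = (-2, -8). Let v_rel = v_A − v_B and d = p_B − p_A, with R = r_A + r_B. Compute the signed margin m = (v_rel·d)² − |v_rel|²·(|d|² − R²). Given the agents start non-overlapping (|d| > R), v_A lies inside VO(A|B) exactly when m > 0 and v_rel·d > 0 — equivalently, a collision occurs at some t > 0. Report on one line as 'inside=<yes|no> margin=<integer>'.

d = (9, -4),  |d|² = 97;  R = 3+2 = 5,  c = 97−5² = 72
v_rel = (-2, -3),  |v_rel|² = 13;  v_rel·d = (-2)·(9) + (-3)·(-4) = -6
13·t² + 12·t + 72 = 0  ⇒  m = (-6)² − 13·72 = -900
m = -900 < 0,  v_rel·d = -6 < 0  ⇒  outside

inside=no margin=-900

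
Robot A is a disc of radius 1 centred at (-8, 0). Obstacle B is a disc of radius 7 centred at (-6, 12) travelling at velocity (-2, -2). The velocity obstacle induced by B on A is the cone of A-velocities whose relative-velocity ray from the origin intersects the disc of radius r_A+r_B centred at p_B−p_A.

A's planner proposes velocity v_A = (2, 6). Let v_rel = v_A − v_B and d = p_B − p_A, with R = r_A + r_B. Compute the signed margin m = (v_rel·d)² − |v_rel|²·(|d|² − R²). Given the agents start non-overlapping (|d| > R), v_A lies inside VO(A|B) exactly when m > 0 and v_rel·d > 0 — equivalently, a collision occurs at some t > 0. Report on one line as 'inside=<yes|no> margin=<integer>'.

d = (2, 12),  |d|² = 148;  R = 1+7 = 8,  c = 148−8² = 84
v_rel = (4, 8),  |v_rel|² = 80;  v_rel·d = (4)·(2) + (8)·(12) = 104
80·t² − 208·t + 84 = 0  ⇒  m = 104² − 80·84 = 4096
m = 4096 > 0,  v_rel·d = 104 > 0  ⇒  inside

inside=yes margin=4096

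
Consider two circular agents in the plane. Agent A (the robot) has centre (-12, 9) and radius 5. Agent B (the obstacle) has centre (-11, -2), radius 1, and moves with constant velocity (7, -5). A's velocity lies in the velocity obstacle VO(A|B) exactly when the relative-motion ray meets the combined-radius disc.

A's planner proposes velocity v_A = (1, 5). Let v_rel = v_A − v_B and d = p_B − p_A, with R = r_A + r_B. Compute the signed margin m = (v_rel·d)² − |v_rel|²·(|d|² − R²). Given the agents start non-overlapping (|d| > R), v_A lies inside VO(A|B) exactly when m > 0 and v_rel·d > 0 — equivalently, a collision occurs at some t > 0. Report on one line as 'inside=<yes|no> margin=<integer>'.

d = (1, -11),  |d|² = 122;  R = 5+1 = 6,  c = 122−6² = 86
v_rel = (-6, 10),  |v_rel|² = 136;  v_rel·d = (-6)·(1) + (10)·(-11) = -116
136·t² + 232·t + 86 = 0  ⇒  m = (-116)² − 136·86 = 1760
m = 1760 > 0,  v_rel·d = -116 < 0  ⇒  outside

inside=no margin=1760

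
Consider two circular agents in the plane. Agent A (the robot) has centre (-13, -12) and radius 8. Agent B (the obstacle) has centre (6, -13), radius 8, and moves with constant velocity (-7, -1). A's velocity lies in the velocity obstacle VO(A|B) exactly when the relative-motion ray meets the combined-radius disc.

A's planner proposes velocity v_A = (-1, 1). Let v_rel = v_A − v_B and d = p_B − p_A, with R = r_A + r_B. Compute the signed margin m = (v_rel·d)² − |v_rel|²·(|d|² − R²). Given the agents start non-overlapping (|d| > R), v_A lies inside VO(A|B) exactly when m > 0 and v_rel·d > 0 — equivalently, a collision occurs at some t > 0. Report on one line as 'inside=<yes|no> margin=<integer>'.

d = (19, -1),  |d|² = 362;  R = 8+8 = 16,  c = 362−16² = 106
v_rel = (6, 2),  |v_rel|² = 40;  v_rel·d = (6)·(19) + (2)·(-1) = 112
40·t² − 224·t + 106 = 0  ⇒  m = 112² − 40·106 = 8304
m = 8304 > 0,  v_rel·d = 112 > 0  ⇒  inside

inside=yes margin=8304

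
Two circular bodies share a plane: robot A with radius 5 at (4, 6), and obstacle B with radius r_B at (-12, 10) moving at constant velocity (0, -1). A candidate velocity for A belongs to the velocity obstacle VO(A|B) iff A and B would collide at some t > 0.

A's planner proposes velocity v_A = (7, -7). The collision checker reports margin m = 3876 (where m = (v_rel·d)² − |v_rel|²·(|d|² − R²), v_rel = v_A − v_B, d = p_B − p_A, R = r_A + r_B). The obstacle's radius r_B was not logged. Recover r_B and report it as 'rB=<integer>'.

m = 3876
d = (-16, 4);  v_rel = (7, -6),  |v_rel|² = 85
v_rel×d = (7)·(4) − (-6)·(-16) = -68
since m = R²·85 − (-68)²:  R² = (4624 + 3876) / 85 = 100
R = √100 = 10  ⇒  r_B = 10 − 5 = 5

rB=5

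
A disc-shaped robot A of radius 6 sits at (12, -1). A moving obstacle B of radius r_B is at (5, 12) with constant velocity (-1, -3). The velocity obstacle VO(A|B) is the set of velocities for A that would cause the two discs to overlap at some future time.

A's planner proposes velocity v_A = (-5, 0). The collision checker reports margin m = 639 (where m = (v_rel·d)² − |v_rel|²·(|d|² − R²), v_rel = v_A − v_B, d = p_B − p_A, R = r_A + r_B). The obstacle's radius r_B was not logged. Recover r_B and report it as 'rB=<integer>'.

m = 639
d = (-7, 13);  v_rel = (-4, 3),  |v_rel|² = 25
v_rel×d = (-4)·(13) − (3)·(-7) = -31
since m = R²·25 − (-31)²:  R² = (961 + 639) / 25 = 64
R = √64 = 8  ⇒  r_B = 8 − 6 = 2

rB=2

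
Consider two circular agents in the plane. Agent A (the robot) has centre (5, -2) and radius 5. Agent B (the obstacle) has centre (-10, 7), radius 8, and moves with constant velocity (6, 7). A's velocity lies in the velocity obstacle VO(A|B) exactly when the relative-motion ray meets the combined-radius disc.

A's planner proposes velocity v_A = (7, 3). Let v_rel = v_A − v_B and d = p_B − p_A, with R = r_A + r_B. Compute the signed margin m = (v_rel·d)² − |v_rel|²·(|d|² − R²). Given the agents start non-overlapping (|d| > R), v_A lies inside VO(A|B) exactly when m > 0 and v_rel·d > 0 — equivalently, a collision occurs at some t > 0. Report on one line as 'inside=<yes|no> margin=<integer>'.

d = (-15, 9),  |d|² = 306;  R = 5+8 = 13,  c = 306−13² = 137
v_rel = (1, -4),  |v_rel|² = 17;  v_rel·d = (1)·(-15) + (-4)·(9) = -51
17·t² + 102·t + 137 = 0  ⇒  m = (-51)² − 17·137 = 272
m = 272 > 0,  v_rel·d = -51 < 0  ⇒  outside

inside=no margin=272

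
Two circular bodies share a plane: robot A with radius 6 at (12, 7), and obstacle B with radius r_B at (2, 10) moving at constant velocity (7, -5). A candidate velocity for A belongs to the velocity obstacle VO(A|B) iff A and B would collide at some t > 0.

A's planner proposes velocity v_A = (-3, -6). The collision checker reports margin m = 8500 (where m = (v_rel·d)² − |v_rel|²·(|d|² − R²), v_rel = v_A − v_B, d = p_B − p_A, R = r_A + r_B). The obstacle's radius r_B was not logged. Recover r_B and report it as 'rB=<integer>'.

m = 8500
d = (-10, 3);  v_rel = (-10, -1),  |v_rel|² = 101
v_rel×d = (-10)·(3) − (-1)·(-10) = -40
since m = R²·101 − (-40)²:  R² = (1600 + 8500) / 101 = 100
R = √100 = 10  ⇒  r_B = 10 − 6 = 4

rB=4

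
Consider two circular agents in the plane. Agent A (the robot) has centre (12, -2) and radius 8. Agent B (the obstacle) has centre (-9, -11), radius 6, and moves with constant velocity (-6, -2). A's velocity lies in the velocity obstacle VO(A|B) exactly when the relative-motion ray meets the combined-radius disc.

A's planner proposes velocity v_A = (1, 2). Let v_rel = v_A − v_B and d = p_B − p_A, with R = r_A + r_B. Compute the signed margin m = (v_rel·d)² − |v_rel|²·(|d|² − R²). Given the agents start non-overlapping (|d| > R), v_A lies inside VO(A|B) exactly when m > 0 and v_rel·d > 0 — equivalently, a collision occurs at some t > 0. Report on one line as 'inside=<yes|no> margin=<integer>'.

d = (-21, -9),  |d|² = 522;  R = 8+6 = 14,  c = 522−14² = 326
v_rel = (7, 4),  |v_rel|² = 65;  v_rel·d = (7)·(-21) + (4)·(-9) = -183
65·t² + 366·t + 326 = 0  ⇒  m = (-183)² − 65·326 = 12299
m = 12299 > 0,  v_rel·d = -183 < 0  ⇒  outside

inside=no margin=12299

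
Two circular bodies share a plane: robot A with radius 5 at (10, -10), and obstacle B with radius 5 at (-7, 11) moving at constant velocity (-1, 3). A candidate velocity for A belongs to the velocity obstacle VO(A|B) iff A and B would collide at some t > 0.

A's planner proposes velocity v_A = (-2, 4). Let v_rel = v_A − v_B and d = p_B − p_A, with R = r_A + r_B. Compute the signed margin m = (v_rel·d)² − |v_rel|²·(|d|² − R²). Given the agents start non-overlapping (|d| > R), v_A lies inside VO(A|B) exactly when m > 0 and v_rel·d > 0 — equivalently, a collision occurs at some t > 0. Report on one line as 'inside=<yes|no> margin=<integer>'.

d = (-17, 21),  |d|² = 730;  R = 5+5 = 10,  c = 730−10² = 630
v_rel = (-1, 1),  |v_rel|² = 2;  v_rel·d = (-1)·(-17) + (1)·(21) = 38
2·t² − 76·t + 630 = 0  ⇒  m = 38² − 2·630 = 184
m = 184 > 0,  v_rel·d = 38 > 0  ⇒  inside

inside=yes margin=184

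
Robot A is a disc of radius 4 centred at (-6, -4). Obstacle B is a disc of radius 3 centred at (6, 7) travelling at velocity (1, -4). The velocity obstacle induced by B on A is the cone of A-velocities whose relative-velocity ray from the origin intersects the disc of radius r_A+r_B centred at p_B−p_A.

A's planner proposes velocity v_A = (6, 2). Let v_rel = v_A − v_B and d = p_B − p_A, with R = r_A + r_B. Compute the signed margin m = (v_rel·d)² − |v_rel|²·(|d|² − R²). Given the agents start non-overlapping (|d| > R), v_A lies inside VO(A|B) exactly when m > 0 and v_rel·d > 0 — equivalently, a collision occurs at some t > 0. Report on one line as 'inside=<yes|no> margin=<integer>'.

d = (12, 11),  |d|² = 265;  R = 4+3 = 7,  c = 265−7² = 216
v_rel = (5, 6),  |v_rel|² = 61;  v_rel·d = (5)·(12) + (6)·(11) = 126
61·t² − 252·t + 216 = 0  ⇒  m = 126² − 61·216 = 2700
m = 2700 > 0,  v_rel·d = 126 > 0  ⇒  inside

inside=yes margin=2700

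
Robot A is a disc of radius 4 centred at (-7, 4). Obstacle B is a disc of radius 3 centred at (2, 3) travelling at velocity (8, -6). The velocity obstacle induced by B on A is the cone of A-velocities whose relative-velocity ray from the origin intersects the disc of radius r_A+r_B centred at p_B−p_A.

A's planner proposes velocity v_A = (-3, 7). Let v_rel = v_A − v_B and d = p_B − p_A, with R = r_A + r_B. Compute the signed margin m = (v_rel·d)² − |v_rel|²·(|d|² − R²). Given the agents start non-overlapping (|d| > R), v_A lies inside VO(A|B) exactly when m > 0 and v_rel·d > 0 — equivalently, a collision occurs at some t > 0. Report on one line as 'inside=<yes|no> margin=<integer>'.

d = (9, -1),  |d|² = 82;  R = 4+3 = 7,  c = 82−7² = 33
v_rel = (-11, 13),  |v_rel|² = 290;  v_rel·d = (-11)·(9) + (13)·(-1) = -112
290·t² + 224·t + 33 = 0  ⇒  m = (-112)² − 290·33 = 2974
m = 2974 > 0,  v_rel·d = -112 < 0  ⇒  outside

inside=no margin=2974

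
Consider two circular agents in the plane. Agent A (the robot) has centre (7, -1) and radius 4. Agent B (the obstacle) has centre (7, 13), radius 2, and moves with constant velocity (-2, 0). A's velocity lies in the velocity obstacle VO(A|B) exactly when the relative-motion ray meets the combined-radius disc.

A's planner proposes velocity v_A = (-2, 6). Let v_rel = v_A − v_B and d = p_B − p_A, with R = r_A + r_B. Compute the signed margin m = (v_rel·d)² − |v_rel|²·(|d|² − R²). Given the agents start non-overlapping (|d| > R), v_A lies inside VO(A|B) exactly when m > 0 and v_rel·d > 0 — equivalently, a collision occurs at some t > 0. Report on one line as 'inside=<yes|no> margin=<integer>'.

d = (0, 14),  |d|² = 196;  R = 4+2 = 6,  c = 196−6² = 160
v_rel = (0, 6),  |v_rel|² = 36;  v_rel·d = (0)·(0) + (6)·(14) = 84
36·t² − 168·t + 160 = 0  ⇒  m = 84² − 36·160 = 1296
m = 1296 > 0,  v_rel·d = 84 > 0  ⇒  inside

inside=yes margin=1296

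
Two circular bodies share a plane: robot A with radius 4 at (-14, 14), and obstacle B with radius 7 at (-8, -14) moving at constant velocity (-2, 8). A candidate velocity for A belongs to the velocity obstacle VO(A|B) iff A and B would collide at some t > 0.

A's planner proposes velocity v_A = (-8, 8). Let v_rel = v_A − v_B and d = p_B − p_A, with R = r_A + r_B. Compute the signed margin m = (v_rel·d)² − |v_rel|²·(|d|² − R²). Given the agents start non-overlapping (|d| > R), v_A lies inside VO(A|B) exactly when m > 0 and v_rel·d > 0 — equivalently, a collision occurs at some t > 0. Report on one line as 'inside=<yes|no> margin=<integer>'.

d = (6, -28),  |d|² = 820;  R = 4+7 = 11,  c = 820−11² = 699
v_rel = (-6, 0),  |v_rel|² = 36;  v_rel·d = (-6)·(6) + (0)·(-28) = -36
36·t² + 72·t + 699 = 0  ⇒  m = (-36)² − 36·699 = -23868
m = -23868 < 0,  v_rel·d = -36 < 0  ⇒  outside

inside=no margin=-23868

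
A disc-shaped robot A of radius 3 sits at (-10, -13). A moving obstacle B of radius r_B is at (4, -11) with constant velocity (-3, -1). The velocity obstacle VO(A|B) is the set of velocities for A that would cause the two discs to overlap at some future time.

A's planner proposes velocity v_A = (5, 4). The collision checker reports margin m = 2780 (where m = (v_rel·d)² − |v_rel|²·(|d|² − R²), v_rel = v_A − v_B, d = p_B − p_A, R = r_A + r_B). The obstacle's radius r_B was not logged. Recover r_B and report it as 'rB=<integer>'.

m = 2780
d = (14, 2);  v_rel = (8, 5),  |v_rel|² = 89
v_rel×d = (8)·(2) − (5)·(14) = -54
since m = R²·89 − (-54)²:  R² = (2916 + 2780) / 89 = 64
R = √64 = 8  ⇒  r_B = 8 − 3 = 5

rB=5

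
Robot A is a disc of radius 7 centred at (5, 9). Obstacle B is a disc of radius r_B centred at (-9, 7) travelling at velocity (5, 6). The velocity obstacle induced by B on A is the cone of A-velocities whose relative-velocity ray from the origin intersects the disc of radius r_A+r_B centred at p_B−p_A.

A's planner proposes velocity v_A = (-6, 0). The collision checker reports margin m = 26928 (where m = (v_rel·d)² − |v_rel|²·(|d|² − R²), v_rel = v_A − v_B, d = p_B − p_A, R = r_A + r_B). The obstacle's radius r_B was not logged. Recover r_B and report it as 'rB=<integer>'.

m = 26928
d = (-14, -2);  v_rel = (-11, -6),  |v_rel|² = 157
v_rel×d = (-11)·(-2) − (-6)·(-14) = -62
since m = R²·157 − (-62)²:  R² = (3844 + 26928) / 157 = 196
R = √196 = 14  ⇒  r_B = 14 − 7 = 7

rB=7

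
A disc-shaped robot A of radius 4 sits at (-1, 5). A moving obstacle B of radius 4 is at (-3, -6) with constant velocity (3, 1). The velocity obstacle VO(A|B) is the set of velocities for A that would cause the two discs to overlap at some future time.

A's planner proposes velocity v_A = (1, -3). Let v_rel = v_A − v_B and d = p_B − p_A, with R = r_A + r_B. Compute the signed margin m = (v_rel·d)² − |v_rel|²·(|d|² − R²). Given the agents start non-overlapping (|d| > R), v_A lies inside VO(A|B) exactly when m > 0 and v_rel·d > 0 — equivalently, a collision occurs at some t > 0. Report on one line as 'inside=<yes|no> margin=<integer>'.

d = (-2, -11),  |d|² = 125;  R = 4+4 = 8,  c = 125−8² = 61
v_rel = (-2, -4),  |v_rel|² = 20;  v_rel·d = (-2)·(-2) + (-4)·(-11) = 48
20·t² − 96·t + 61 = 0  ⇒  m = 48² − 20·61 = 1084
m = 1084 > 0,  v_rel·d = 48 > 0  ⇒  inside

inside=yes margin=1084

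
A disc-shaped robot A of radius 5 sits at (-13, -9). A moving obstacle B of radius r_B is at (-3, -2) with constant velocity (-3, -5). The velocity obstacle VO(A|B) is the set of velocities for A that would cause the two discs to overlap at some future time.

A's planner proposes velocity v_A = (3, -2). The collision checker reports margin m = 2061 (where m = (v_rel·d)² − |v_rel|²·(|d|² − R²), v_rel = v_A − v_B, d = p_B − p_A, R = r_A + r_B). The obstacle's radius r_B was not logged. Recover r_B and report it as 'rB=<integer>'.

m = 2061
d = (10, 7);  v_rel = (6, 3),  |v_rel|² = 45
v_rel×d = (6)·(7) − (3)·(10) = 12
since m = R²·45 − 12²:  R² = (144 + 2061) / 45 = 49
R = √49 = 7  ⇒  r_B = 7 − 5 = 2

rB=2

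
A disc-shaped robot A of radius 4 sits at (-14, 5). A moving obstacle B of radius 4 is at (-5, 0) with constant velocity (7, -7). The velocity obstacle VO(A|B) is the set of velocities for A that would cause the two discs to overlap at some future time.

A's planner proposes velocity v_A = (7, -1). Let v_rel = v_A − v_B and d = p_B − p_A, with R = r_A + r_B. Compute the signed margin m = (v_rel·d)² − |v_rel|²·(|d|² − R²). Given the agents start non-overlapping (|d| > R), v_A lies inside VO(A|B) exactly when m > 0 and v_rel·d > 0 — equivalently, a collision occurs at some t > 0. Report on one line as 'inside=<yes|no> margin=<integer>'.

d = (9, -5),  |d|² = 106;  R = 4+4 = 8,  c = 106−8² = 42
v_rel = (0, 6),  |v_rel|² = 36;  v_rel·d = (0)·(9) + (6)·(-5) = -30
36·t² + 60·t + 42 = 0  ⇒  m = (-30)² − 36·42 = -612
m = -612 < 0,  v_rel·d = -30 < 0  ⇒  outside

inside=no margin=-612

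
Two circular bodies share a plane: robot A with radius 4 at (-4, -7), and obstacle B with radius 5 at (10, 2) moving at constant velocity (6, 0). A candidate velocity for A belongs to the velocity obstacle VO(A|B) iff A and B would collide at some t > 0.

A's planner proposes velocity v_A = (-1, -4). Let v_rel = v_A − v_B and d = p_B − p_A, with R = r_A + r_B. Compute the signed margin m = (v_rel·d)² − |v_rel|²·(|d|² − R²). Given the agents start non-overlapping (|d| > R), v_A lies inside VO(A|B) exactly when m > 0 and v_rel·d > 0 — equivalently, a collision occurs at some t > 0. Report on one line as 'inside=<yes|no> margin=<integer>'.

d = (14, 9),  |d|² = 277;  R = 4+5 = 9,  c = 277−9² = 196
v_rel = (-7, -4),  |v_rel|² = 65;  v_rel·d = (-7)·(14) + (-4)·(9) = -134
65·t² + 268·t + 196 = 0  ⇒  m = (-134)² − 65·196 = 5216
m = 5216 > 0,  v_rel·d = -134 < 0  ⇒  outside

inside=no margin=5216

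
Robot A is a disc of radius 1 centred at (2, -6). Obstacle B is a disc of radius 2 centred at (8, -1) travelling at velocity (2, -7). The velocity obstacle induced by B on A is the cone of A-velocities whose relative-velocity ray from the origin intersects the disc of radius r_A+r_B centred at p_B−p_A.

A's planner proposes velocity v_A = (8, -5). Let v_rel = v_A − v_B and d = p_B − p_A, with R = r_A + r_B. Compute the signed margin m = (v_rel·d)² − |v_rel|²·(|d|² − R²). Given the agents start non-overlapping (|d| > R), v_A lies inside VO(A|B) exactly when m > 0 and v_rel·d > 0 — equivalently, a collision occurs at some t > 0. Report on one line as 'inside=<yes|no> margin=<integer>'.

d = (6, 5),  |d|² = 61;  R = 1+2 = 3,  c = 61−3² = 52
v_rel = (6, 2),  |v_rel|² = 40;  v_rel·d = (6)·(6) + (2)·(5) = 46
40·t² − 92·t + 52 = 0  ⇒  m = 46² − 40·52 = 36
m = 36 > 0,  v_rel·d = 46 > 0  ⇒  inside

inside=yes margin=36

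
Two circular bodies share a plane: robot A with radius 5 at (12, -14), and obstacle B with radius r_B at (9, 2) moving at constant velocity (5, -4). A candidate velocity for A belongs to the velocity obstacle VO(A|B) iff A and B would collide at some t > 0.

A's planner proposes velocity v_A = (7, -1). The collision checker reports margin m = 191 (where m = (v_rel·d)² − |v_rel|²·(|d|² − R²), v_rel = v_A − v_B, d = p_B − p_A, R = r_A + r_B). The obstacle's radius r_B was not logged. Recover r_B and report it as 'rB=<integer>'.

m = 191
d = (-3, 16);  v_rel = (2, 3),  |v_rel|² = 13
v_rel×d = (2)·(16) − (3)·(-3) = 41
since m = R²·13 − 41²:  R² = (1681 + 191) / 13 = 144
R = √144 = 12  ⇒  r_B = 12 − 5 = 7

rB=7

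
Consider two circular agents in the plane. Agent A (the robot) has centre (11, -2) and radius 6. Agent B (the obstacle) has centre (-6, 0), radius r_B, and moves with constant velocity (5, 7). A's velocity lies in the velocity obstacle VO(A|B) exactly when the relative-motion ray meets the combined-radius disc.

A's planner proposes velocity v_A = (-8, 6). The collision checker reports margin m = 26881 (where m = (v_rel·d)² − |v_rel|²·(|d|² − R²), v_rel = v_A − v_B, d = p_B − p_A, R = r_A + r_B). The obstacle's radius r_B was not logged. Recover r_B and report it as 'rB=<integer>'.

m = 26881
d = (-17, 2);  v_rel = (-13, -1),  |v_rel|² = 170
v_rel×d = (-13)·(2) − (-1)·(-17) = -43
since m = R²·170 − (-43)²:  R² = (1849 + 26881) / 170 = 169
R = √169 = 13  ⇒  r_B = 13 − 6 = 7

rB=7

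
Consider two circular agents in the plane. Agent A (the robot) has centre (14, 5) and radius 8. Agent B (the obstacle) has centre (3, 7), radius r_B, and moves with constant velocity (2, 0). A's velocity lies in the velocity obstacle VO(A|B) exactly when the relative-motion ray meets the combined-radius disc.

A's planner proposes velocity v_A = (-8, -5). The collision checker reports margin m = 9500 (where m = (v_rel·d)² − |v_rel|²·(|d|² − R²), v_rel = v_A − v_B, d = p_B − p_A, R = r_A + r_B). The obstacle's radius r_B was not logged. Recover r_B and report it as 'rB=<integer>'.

m = 9500
d = (-11, 2);  v_rel = (-10, -5),  |v_rel|² = 125
v_rel×d = (-10)·(2) − (-5)·(-11) = -75
since m = R²·125 − (-75)²:  R² = (5625 + 9500) / 125 = 121
R = √121 = 11  ⇒  r_B = 11 − 8 = 3

rB=3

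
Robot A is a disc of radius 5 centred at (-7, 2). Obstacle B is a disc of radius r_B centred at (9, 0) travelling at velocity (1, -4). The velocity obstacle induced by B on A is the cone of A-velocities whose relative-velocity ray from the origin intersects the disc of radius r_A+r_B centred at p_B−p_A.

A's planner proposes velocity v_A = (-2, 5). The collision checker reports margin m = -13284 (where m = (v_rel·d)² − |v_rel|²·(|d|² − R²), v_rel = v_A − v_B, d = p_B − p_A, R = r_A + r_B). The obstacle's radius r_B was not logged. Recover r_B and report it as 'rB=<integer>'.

m = -13284
d = (16, -2);  v_rel = (-3, 9),  |v_rel|² = 90
v_rel×d = (-3)·(-2) − (9)·(16) = -138
since m = R²·90 − (-138)²:  R² = (19044 + -13284) / 90 = 64
R = √64 = 8  ⇒  r_B = 8 − 5 = 3

rB=3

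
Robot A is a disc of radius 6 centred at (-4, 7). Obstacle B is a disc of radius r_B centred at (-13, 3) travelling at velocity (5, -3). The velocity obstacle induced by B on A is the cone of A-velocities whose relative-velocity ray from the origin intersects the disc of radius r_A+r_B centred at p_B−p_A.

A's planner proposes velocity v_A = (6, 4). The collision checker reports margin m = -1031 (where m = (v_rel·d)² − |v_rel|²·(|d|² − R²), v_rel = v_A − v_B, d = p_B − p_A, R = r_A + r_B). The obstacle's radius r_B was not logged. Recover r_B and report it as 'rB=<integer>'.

m = -1031
d = (-9, -4);  v_rel = (1, 7),  |v_rel|² = 50
v_rel×d = (1)·(-4) − (7)·(-9) = 59
since m = R²·50 − 59²:  R² = (3481 + -1031) / 50 = 49
R = √49 = 7  ⇒  r_B = 7 − 6 = 1

rB=1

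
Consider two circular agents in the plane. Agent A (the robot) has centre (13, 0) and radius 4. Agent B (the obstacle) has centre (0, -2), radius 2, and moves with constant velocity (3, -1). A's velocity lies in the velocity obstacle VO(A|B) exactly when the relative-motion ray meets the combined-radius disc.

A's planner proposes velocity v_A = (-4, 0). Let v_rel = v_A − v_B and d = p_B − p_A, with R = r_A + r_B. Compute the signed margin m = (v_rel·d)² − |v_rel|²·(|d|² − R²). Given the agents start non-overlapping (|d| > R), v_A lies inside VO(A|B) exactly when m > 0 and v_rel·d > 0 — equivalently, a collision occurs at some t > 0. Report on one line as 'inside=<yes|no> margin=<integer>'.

d = (-13, -2),  |d|² = 173;  R = 4+2 = 6,  c = 173−6² = 137
v_rel = (-7, 1),  |v_rel|² = 50;  v_rel·d = (-7)·(-13) + (1)·(-2) = 89
50·t² − 178·t + 137 = 0  ⇒  m = 89² − 50·137 = 1071
m = 1071 > 0,  v_rel·d = 89 > 0  ⇒  inside

inside=yes margin=1071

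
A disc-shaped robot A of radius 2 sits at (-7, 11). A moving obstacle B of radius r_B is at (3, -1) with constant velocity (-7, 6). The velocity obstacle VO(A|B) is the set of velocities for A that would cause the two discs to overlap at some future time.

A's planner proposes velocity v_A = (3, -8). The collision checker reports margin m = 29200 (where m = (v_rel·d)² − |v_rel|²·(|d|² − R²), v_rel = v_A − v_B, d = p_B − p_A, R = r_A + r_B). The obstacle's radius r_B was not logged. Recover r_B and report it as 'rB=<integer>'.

m = 29200
d = (10, -12);  v_rel = (10, -14),  |v_rel|² = 296
v_rel×d = (10)·(-12) − (-14)·(10) = 20
since m = R²·296 − 20²:  R² = (400 + 29200) / 296 = 100
R = √100 = 10  ⇒  r_B = 10 − 2 = 8

rB=8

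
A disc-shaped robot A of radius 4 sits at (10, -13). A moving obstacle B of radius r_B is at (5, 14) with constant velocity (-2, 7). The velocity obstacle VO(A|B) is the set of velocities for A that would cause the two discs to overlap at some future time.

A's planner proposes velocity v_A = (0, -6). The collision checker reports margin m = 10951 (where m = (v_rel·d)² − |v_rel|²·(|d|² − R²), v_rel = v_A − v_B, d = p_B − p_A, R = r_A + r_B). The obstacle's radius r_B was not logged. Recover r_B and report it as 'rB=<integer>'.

m = 10951
d = (-5, 27);  v_rel = (2, -13),  |v_rel|² = 173
v_rel×d = (2)·(27) − (-13)·(-5) = -11
since m = R²·173 − (-11)²:  R² = (121 + 10951) / 173 = 64
R = √64 = 8  ⇒  r_B = 8 − 4 = 4

rB=4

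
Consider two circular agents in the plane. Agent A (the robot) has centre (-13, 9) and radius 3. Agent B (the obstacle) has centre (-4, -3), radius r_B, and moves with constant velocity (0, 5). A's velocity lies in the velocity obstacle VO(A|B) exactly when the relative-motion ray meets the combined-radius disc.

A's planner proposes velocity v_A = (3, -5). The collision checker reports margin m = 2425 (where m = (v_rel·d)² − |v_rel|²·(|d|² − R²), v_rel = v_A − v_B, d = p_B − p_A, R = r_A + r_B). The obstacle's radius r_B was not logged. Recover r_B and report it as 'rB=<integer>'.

m = 2425
d = (9, -12);  v_rel = (3, -10),  |v_rel|² = 109
v_rel×d = (3)·(-12) − (-10)·(9) = 54
since m = R²·109 − 54²:  R² = (2916 + 2425) / 109 = 49
R = √49 = 7  ⇒  r_B = 7 − 3 = 4

rB=4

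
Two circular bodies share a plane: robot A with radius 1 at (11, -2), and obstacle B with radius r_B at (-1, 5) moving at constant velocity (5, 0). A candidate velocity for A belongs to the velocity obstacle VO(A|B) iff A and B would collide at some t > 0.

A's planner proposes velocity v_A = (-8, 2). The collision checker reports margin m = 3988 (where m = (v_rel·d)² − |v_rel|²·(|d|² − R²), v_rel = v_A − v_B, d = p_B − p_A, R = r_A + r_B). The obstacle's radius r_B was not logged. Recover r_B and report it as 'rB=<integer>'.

m = 3988
d = (-12, 7);  v_rel = (-13, 2),  |v_rel|² = 173
v_rel×d = (-13)·(7) − (2)·(-12) = -67
since m = R²·173 − (-67)²:  R² = (4489 + 3988) / 173 = 49
R = √49 = 7  ⇒  r_B = 7 − 1 = 6

rB=6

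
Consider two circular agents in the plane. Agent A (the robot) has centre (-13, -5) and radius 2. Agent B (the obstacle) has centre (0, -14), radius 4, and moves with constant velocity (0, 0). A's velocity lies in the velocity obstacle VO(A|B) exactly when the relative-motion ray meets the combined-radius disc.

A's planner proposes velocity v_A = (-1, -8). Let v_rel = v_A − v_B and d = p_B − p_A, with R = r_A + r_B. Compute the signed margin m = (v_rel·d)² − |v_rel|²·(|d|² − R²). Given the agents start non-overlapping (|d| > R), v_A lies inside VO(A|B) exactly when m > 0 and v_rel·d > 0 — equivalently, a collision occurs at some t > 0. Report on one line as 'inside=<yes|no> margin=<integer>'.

d = (13, -9),  |d|² = 250;  R = 2+4 = 6,  c = 250−6² = 214
v_rel = (-1, -8),  |v_rel|² = 65;  v_rel·d = (-1)·(13) + (-8)·(-9) = 59
65·t² − 118·t + 214 = 0  ⇒  m = 59² − 65·214 = -10429
m = -10429 < 0,  v_rel·d = 59 > 0  ⇒  outside

inside=no margin=-10429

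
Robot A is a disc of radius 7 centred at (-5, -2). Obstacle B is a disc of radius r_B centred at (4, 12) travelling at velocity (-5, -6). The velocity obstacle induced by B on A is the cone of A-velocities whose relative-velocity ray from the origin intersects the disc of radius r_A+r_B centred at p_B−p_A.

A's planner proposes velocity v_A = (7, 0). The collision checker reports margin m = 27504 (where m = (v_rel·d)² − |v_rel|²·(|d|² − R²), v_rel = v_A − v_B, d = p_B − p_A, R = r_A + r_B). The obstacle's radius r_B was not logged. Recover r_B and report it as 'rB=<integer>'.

m = 27504
d = (9, 14);  v_rel = (12, 6),  |v_rel|² = 180
v_rel×d = (12)·(14) − (6)·(9) = 114
since m = R²·180 − 114²:  R² = (12996 + 27504) / 180 = 225
R = √225 = 15  ⇒  r_B = 15 − 7 = 8

rB=8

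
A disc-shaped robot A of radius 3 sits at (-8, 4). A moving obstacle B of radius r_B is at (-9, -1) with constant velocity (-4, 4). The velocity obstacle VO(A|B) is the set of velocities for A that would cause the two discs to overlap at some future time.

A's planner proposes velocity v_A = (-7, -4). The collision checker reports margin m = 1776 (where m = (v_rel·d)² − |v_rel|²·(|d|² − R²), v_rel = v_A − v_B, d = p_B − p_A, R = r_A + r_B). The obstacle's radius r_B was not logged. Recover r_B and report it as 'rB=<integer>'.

m = 1776
d = (-1, -5);  v_rel = (-3, -8),  |v_rel|² = 73
v_rel×d = (-3)·(-5) − (-8)·(-1) = 7
since m = R²·73 − 7²:  R² = (49 + 1776) / 73 = 25
R = √25 = 5  ⇒  r_B = 5 − 3 = 2

rB=2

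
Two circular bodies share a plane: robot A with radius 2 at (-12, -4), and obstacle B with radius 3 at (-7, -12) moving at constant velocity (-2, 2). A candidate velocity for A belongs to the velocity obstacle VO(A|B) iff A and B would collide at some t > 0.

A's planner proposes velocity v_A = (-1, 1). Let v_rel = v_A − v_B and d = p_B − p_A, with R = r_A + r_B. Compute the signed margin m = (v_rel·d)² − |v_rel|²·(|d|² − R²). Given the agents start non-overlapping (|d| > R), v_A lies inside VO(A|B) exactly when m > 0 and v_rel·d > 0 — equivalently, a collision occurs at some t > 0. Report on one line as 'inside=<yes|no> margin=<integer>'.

d = (5, -8),  |d|² = 89;  R = 2+3 = 5,  c = 89−5² = 64
v_rel = (1, -1),  |v_rel|² = 2;  v_rel·d = (1)·(5) + (-1)·(-8) = 13
2·t² − 26·t + 64 = 0  ⇒  m = 13² − 2·64 = 41
m = 41 > 0,  v_rel·d = 13 > 0  ⇒  inside

inside=yes margin=41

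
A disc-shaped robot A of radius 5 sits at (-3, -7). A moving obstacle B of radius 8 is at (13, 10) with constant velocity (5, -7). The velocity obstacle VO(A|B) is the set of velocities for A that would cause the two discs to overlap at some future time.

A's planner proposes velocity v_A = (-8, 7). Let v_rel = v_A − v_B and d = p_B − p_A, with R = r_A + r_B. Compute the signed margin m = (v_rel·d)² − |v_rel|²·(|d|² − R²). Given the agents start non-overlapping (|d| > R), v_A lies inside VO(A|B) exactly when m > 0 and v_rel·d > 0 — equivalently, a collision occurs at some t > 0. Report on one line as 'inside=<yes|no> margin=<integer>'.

d = (16, 17),  |d|² = 545;  R = 5+8 = 13,  c = 545−13² = 376
v_rel = (-13, 14),  |v_rel|² = 365;  v_rel·d = (-13)·(16) + (14)·(17) = 30
365·t² − 60·t + 376 = 0  ⇒  m = 30² − 365·376 = -136340
m = -136340 < 0,  v_rel·d = 30 > 0  ⇒  outside

inside=no margin=-136340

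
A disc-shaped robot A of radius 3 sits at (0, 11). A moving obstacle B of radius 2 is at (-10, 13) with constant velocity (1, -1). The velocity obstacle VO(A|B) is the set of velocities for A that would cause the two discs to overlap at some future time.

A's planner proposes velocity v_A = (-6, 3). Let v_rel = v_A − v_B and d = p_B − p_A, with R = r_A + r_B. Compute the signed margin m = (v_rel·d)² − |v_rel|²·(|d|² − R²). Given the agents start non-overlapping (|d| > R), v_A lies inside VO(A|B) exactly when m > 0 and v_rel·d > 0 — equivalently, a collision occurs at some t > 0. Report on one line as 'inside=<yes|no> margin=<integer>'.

d = (-10, 2),  |d|² = 104;  R = 3+2 = 5,  c = 104−5² = 79
v_rel = (-7, 4),  |v_rel|² = 65;  v_rel·d = (-7)·(-10) + (4)·(2) = 78
65·t² − 156·t + 79 = 0  ⇒  m = 78² − 65·79 = 949
m = 949 > 0,  v_rel·d = 78 > 0  ⇒  inside

inside=yes margin=949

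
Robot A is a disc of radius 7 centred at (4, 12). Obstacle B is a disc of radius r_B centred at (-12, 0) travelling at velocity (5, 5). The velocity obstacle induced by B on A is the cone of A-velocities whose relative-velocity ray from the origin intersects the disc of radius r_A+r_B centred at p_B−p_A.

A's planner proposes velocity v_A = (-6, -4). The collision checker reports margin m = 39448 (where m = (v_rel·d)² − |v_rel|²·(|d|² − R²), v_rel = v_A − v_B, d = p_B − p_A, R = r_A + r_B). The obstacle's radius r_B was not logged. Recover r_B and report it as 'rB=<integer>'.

m = 39448
d = (-16, -12);  v_rel = (-11, -9),  |v_rel|² = 202
v_rel×d = (-11)·(-12) − (-9)·(-16) = -12
since m = R²·202 − (-12)²:  R² = (144 + 39448) / 202 = 196
R = √196 = 14  ⇒  r_B = 14 − 7 = 7

rB=7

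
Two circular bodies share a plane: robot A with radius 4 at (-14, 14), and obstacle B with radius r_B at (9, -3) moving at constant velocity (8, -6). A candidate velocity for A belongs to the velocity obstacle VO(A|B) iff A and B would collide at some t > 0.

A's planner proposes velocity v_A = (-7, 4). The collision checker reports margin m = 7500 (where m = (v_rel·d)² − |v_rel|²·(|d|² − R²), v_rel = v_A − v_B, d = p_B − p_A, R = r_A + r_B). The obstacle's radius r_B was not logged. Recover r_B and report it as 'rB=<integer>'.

m = 7500
d = (23, -17);  v_rel = (-15, 10),  |v_rel|² = 325
v_rel×d = (-15)·(-17) − (10)·(23) = 25
since m = R²·325 − 25²:  R² = (625 + 7500) / 325 = 25
R = √25 = 5  ⇒  r_B = 5 − 4 = 1

rB=1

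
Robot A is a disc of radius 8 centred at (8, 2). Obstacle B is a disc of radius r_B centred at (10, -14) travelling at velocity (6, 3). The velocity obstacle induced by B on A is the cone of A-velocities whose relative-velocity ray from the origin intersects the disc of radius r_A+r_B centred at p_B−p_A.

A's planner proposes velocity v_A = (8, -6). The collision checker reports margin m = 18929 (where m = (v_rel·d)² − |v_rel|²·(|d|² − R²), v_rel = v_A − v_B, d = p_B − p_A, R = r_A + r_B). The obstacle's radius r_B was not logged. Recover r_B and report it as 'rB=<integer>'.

m = 18929
d = (2, -16);  v_rel = (2, -9),  |v_rel|² = 85
v_rel×d = (2)·(-16) − (-9)·(2) = -14
since m = R²·85 − (-14)²:  R² = (196 + 18929) / 85 = 225
R = √225 = 15  ⇒  r_B = 15 − 8 = 7

rB=7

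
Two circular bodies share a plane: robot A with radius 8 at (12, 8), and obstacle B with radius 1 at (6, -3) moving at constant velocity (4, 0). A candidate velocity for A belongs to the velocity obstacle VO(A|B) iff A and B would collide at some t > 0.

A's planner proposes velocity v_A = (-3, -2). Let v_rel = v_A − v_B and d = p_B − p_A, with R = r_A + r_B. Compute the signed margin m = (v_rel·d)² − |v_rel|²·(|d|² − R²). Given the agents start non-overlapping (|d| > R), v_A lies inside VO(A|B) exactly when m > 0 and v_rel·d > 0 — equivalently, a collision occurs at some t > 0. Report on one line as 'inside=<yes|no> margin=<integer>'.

d = (-6, -11),  |d|² = 157;  R = 8+1 = 9,  c = 157−9² = 76
v_rel = (-7, -2),  |v_rel|² = 53;  v_rel·d = (-7)·(-6) + (-2)·(-11) = 64
53·t² − 128·t + 76 = 0  ⇒  m = 64² − 53·76 = 68
m = 68 > 0,  v_rel·d = 64 > 0  ⇒  inside

inside=yes margin=68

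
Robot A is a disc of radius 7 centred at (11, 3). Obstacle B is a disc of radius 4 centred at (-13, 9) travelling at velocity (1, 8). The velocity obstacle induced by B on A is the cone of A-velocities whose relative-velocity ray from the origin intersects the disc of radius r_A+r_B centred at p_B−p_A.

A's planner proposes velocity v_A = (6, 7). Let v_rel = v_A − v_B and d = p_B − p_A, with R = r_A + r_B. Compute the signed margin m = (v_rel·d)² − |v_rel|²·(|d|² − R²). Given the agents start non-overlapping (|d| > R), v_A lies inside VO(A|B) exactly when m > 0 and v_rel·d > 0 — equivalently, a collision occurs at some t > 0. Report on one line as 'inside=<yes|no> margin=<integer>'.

d = (-24, 6),  |d|² = 612;  R = 7+4 = 11,  c = 612−11² = 491
v_rel = (5, -1),  |v_rel|² = 26;  v_rel·d = (5)·(-24) + (-1)·(6) = -126
26·t² + 252·t + 491 = 0  ⇒  m = (-126)² − 26·491 = 3110
m = 3110 > 0,  v_rel·d = -126 < 0  ⇒  outside

inside=no margin=3110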